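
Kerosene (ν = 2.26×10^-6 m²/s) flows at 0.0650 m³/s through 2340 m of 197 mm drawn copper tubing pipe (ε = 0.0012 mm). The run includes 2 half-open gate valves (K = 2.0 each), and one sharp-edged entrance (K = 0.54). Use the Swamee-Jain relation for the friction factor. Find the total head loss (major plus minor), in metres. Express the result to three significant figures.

H_L ≈ 44.6 m

V = 4Q/(πD²) = 2.133 m/s; V²/2g = 0.2318 m
Re = 1.86×10^5, ε/D = 6.09×10^-6 → f = 0.01581 (Swamee-Jain)
Major: h_f = f(L/D)·V²/2g = 0.01581·11878·0.2318 = 43.53 m
Minor: ΣK = 4.54; h_m = ΣK·V²/2g = 1.052 m
Total H_L = 43.53 + 1.052 = 44.58 m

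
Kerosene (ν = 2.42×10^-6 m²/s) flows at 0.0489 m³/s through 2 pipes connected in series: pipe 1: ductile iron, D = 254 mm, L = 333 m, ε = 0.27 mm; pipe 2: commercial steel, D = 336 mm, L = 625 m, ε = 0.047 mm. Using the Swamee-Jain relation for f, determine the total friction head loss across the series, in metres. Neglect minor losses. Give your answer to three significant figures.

H ≈ 1.97 m

Pipe 1: V = 0.9651 m/s, Re = 1.01×10^5, ε/D = 0.00106, f = 0.02253, h_1 = f(L/D)V²/2g = 1.402 m
Pipe 2: V = 0.5515 m/s, Re = 7.66×10^4, ε/D = 1.40×10^-4, f = 0.01961, h_2 = f(L/D)V²/2g = 0.5653 m
Series → Q common, losses add: H = Σh = 1.968 m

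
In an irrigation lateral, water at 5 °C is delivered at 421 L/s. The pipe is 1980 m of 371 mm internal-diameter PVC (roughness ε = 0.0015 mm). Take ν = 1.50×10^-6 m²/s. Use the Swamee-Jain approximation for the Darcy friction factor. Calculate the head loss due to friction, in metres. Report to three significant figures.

h_f ≈ 48.6 m

V = 4Q/(πD²) = 4·0.421/(π·0.371²) = 3.894 m/s
Re = VD/ν = 3.894·0.371/1.50×10^-6 = 9.63×10^5 → turbulent
ε/D = 0.0015/371 = 4.04×10^-6
Swamee-Jain: f = 0.01178
h_f = f(L/D)V²/(2g) = 0.01178·(1980/0.371)·3.894²/(2·9.81) = 48.60 m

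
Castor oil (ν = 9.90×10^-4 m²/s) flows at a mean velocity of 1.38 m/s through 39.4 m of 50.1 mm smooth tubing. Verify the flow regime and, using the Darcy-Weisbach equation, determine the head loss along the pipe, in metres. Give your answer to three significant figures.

Re = VD/ν = 1.38·0.05010/9.90×10^-4 = 69.8 → laminar (Re < 2300)
f = 64/Re = 0.9164
h_f = f(L/D)V²/(2g) = 0.9164·(39.4/0.05010)·1.38²/(2·9.81) = 69.95 m

h_f ≈ 70.0 m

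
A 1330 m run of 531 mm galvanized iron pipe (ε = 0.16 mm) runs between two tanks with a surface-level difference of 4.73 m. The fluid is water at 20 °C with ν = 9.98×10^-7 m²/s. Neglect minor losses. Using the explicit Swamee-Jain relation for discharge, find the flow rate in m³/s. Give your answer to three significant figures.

Q ≈ 0.339 m³/s

Swamee-Jain (Type II): Q = -0.965·√(gD⁵h_f/L)·ln[ε/(3.7D) + √(3.17ν²L/(gD³h_f))]
√(gD⁵h_f/L) = √(9.81·0.531⁵·4.73/1330) = 0.03838
ε/(3.7D) = 8.14×10^-5; √(3.17ν²L/(gD³h_f)) = 2.46×10^-5
Q = -0.965·0.03838·ln(1.060×10^-4) = 0.3389 m³/s
Check: V = 1.53 m/s, Re = 8.14×10^5, f = 0.01592, h_f = 4.76 m ≈ 4.73 m ✓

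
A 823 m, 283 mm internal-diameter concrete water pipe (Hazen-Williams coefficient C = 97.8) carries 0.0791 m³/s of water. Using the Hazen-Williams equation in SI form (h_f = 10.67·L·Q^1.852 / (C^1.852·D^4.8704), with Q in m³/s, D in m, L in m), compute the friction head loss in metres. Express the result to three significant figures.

h_f = 10.67·823·0.0791^1.852 / (97.8^1.852·0.283^4.8704) = 7.707 m

h_f ≈ 7.71 m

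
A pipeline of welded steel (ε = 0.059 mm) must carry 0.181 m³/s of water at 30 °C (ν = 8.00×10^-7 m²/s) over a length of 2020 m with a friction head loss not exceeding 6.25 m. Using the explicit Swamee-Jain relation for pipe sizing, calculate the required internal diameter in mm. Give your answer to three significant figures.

Swamee-Jain (Type III): D = 0.66·[ε^1.25·(LQ²/(gh_f))^4.75 + ν·Q^9.4·(L/(gh_f))^5.2]^0.04
LQ²/(gh_f) = 1.079; L/(gh_f) = 32.95
Term 1 = ε^1.25·(…)^4.75 = 7.43×10^-6; Term 2 = ν·Q^9.4·(…)^5.2 = 6.57×10^-6
D = 0.66·(7.43×10^-6 + 6.57×10^-6)^0.04 = 0.4221 m = 422 mm
Check: V = 1.29 m/s, Re = 6.83×10^5, f = 0.01448, h_f = 5.91 m ≈ 6.25 m ✓

D ≈ 422 mm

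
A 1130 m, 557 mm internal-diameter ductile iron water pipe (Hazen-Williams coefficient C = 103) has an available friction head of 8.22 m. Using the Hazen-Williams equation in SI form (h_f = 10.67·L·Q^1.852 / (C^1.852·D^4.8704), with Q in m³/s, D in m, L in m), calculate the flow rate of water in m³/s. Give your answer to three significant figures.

Q ≈ 0.431 m³/s

Rearranging: Q = [h_f·C^1.852·D^4.8704 / (10.67·L)]^(1/1.852)
Q = [8.22·103^1.852·0.557^4.8704 / (10.67·1130)]^0.540 = 0.4313 m³/s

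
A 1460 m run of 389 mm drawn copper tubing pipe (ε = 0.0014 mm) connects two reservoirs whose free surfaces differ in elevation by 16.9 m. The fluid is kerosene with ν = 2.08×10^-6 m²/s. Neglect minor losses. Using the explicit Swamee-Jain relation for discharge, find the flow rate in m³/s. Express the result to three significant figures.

Q ≈ 0.306 m³/s

Swamee-Jain (Type II): Q = -0.965·√(gD⁵h_f/L)·ln[ε/(3.7D) + √(3.17ν²L/(gD³h_f))]
√(gD⁵h_f/L) = √(9.81·0.389⁵·16.9/1460) = 0.03180
ε/(3.7D) = 9.73×10^-7; √(3.17ν²L/(gD³h_f)) = 4.53×10^-5
Q = -0.965·0.03180·ln(4.627×10^-5) = 0.3063 m³/s
Check: V = 2.58 m/s, Re = 4.82×10^5, f = 0.01323, h_f = 16.8 m ≈ 16.9 m ✓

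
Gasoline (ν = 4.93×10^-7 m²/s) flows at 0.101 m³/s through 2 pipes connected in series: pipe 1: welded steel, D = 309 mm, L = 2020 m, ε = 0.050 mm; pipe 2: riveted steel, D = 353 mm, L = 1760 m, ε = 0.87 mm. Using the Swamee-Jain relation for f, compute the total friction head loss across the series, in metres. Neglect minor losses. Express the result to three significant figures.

Pipe 1: V = 1.347 m/s, Re = 8.44×10^5, ε/D = 1.62×10^-4, f = 0.01450, h_1 = f(L/D)V²/2g = 8.762 m
Pipe 2: V = 1.032 m/s, Re = 7.39×10^5, ε/D = 0.00246, f = 0.02508, h_2 = f(L/D)V²/2g = 6.787 m
Series → Q common, losses add: H = Σh = 15.55 m

H ≈ 15.5 m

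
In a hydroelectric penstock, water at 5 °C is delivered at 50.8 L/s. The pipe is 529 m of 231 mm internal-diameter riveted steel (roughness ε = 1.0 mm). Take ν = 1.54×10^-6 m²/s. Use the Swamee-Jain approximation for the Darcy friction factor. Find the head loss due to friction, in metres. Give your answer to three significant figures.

h_f ≈ 5.12 m

V = 4Q/(πD²) = 4·0.0508/(π·0.231²) = 1.212 m/s
Re = VD/ν = 1.212·0.231/1.54×10^-6 = 1.82×10^5 → turbulent
ε/D = 1.0/231 = 0.00433
Swamee-Jain: f = 0.02985
h_f = f(L/D)V²/(2g) = 0.02985·(529/0.231)·1.212²/(2·9.81) = 5.118 m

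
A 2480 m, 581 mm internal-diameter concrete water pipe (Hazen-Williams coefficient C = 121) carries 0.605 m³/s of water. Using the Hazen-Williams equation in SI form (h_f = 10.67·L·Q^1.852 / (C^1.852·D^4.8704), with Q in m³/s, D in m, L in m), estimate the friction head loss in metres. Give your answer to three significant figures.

h_f = 10.67·2480·0.605^1.852 / (121^1.852·0.581^4.8704) = 20.40 m

h_f ≈ 20.4 m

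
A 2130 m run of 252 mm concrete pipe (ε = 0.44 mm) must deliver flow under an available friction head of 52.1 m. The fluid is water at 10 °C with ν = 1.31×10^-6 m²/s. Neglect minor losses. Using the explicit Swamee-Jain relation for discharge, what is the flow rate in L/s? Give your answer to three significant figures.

Q ≈ 114 L/s

Swamee-Jain (Type II): Q = -0.965·√(gD⁵h_f/L)·ln[ε/(3.7D) + √(3.17ν²L/(gD³h_f))]
√(gD⁵h_f/L) = √(9.81·0.252⁵·52.1/2130) = 0.01562
ε/(3.7D) = 4.72×10^-4; √(3.17ν²L/(gD³h_f)) = 3.76×10^-5
Q = -0.965·0.01562·ln(5.095×10^-4) = 0.1143 m³/s
Check: V = 2.29 m/s, Re = 4.41×10^5, f = 0.02318, h_f = 52.4 m ≈ 52.1 m ✓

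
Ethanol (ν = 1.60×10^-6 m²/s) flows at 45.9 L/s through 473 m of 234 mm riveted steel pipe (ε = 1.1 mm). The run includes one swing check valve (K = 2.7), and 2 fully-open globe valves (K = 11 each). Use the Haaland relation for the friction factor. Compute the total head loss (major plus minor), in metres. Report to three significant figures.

V = 4Q/(πD²) = 1.067 m/s; V²/2g = 0.05806 m
Re = 1.56×10^5, ε/D = 0.00470 → f = 0.03044 (Haaland)
Major: h_f = f(L/D)·V²/2g = 0.03044·2021·0.05806 = 3.573 m
Minor: ΣK = 24.7; h_m = ΣK·V²/2g = 1.434 m
Total H_L = 3.573 + 1.434 = 5.007 m

H_L ≈ 5.01 m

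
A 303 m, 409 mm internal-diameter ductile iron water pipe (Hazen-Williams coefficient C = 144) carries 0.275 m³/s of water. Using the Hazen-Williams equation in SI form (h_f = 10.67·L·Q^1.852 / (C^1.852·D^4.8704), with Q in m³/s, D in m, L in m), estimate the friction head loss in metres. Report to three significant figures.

h_f = 10.67·303·0.275^1.852 / (144^1.852·0.409^4.8704) = 2.318 m

h_f ≈ 2.32 m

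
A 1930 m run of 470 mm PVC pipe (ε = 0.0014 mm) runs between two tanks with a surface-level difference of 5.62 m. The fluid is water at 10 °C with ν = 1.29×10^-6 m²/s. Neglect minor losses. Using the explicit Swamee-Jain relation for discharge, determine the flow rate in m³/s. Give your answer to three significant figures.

Q ≈ 0.248 m³/s

Swamee-Jain (Type II): Q = -0.965·√(gD⁵h_f/L)·ln[ε/(3.7D) + √(3.17ν²L/(gD³h_f))]
√(gD⁵h_f/L) = √(9.81·0.470⁵·5.62/1930) = 0.02560
ε/(3.7D) = 8.05×10^-7; √(3.17ν²L/(gD³h_f)) = 4.22×10^-5
Q = -0.965·0.02560·ln(4.298×10^-5) = 0.2484 m³/s
Check: V = 1.43 m/s, Re = 5.22×10^5, f = 0.01304, h_f = 5.59 m ≈ 5.62 m ✓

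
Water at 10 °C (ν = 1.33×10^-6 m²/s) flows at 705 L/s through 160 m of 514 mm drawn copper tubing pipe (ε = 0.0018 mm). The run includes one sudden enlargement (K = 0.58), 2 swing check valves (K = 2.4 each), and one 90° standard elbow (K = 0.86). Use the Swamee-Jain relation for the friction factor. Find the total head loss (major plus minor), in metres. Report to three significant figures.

H_L ≈ 5.72 m

V = 4Q/(πD²) = 3.398 m/s; V²/2g = 0.5884 m
Re = 1.31×10^6, ε/D = 3.50×10^-6 → f = 0.01120 (Swamee-Jain)
Major: h_f = f(L/D)·V²/2g = 0.01120·311.3·0.5884 = 2.051 m
Minor: ΣK = 6.24; h_m = ΣK·V²/2g = 3.671 m
Total H_L = 2.051 + 3.671 = 5.722 m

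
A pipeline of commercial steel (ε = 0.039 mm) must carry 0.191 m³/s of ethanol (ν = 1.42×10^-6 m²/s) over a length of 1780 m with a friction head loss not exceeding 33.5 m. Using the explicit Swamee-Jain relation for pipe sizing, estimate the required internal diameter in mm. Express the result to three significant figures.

Swamee-Jain (Type III): D = 0.66·[ε^1.25·(LQ²/(gh_f))^4.75 + ν·Q^9.4·(L/(gh_f))^5.2]^0.04
LQ²/(gh_f) = 0.1976; L/(gh_f) = 5.416
Term 1 = ε^1.25·(…)^4.75 = 1.39×10^-9; Term 2 = ν·Q^9.4·(…)^5.2 = 1.62×10^-9
D = 0.66·(1.39×10^-9 + 1.62×10^-9)^0.04 = 0.3011 m = 301 mm
Check: V = 2.68 m/s, Re = 5.69×10^5, f = 0.01461, h_f = 31.7 m ≈ 33.5 m ✓

D ≈ 301 mm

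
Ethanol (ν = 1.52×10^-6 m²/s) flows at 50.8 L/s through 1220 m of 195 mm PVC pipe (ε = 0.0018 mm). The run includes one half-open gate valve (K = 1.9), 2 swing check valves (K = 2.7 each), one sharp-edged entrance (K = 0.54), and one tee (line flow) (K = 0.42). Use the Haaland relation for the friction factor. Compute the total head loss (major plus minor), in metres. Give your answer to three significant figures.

H_L ≈ 15.3 m

V = 4Q/(πD²) = 1.701 m/s; V²/2g = 0.1475 m
Re = 2.18×10^5, ε/D = 9.23×10^-6 → f = 0.01530 (Haaland)
Major: h_f = f(L/D)·V²/2g = 0.01530·6256·0.1475 = 14.11 m
Minor: ΣK = 8.26; h_m = ΣK·V²/2g = 1.218 m
Total H_L = 14.11 + 1.218 = 15.33 m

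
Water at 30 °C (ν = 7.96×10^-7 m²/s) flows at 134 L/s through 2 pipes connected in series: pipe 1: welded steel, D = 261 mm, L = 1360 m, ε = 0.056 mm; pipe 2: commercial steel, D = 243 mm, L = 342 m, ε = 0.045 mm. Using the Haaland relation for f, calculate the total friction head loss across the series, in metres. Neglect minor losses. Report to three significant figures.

H ≈ 33.5 m

Pipe 1: V = 2.505 m/s, Re = 8.21×10^5, ε/D = 2.15×10^-4, f = 0.01491, h_1 = f(L/D)V²/2g = 24.85 m
Pipe 2: V = 2.889 m/s, Re = 8.82×10^5, ε/D = 1.85×10^-4, f = 0.01454, h_2 = f(L/D)V²/2g = 8.705 m
Series → Q common, losses add: H = Σh = 33.55 m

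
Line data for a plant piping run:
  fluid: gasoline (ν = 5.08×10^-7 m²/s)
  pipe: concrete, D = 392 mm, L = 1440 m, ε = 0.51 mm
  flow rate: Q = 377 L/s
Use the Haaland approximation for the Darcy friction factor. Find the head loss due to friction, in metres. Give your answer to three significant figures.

h_f ≈ 38.5 m

V = 4Q/(πD²) = 4·0.377/(π·0.392²) = 3.124 m/s
Re = VD/ν = 3.124·0.392/5.08×10^-7 = 2.41×10^6 → turbulent
ε/D = 0.51/392 = 0.00130
Haaland: f = 0.02109
h_f = f(L/D)V²/(2g) = 0.02109·(1440/0.392)·3.124²/(2·9.81) = 38.53 m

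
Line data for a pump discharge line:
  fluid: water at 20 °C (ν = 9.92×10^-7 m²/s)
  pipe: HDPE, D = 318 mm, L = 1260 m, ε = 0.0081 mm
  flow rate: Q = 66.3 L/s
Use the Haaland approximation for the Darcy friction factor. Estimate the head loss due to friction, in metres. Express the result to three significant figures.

h_f ≈ 2.09 m

V = 4Q/(πD²) = 4·0.0663/(π·0.318²) = 0.8348 m/s
Re = VD/ν = 0.8348·0.318/9.92×10^-7 = 2.68×10^5 → turbulent
ε/D = 0.0081/318 = 2.55×10^-5
Haaland: f = 0.01485
h_f = f(L/D)V²/(2g) = 0.01485·(1260/0.318)·0.8348²/(2·9.81) = 2.090 m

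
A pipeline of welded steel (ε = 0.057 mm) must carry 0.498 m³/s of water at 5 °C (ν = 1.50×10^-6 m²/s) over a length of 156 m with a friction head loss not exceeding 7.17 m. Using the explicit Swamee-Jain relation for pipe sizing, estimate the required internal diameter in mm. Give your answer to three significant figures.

Swamee-Jain (Type III): D = 0.66·[ε^1.25·(LQ²/(gh_f))^4.75 + ν·Q^9.4·(L/(gh_f))^5.2]^0.04
LQ²/(gh_f) = 0.5500; L/(gh_f) = 2.218
Term 1 = ε^1.25·(…)^4.75 = 2.90×10^-7; Term 2 = ν·Q^9.4·(…)^5.2 = 1.35×10^-7
D = 0.66·(2.90×10^-7 + 1.35×10^-7)^0.04 = 0.3670 m = 367 mm
Check: V = 4.71 m/s, Re = 1.15×10^6, f = 0.01413, h_f = 6.78 m ≈ 7.17 m ✓

D ≈ 367 mm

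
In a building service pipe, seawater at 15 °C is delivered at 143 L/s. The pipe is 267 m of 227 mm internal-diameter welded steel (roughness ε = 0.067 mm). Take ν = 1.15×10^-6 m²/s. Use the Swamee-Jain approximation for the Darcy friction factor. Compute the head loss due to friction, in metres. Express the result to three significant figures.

h_f ≈ 12.0 m

V = 4Q/(πD²) = 4·0.143/(π·0.227²) = 3.533 m/s
Re = VD/ν = 3.533·0.227/1.15×10^-6 = 6.97×10^5 → turbulent
ε/D = 0.067/227 = 2.95×10^-4
Swamee-Jain: f = 0.01600
h_f = f(L/D)V²/(2g) = 0.01600·(267/0.227)·3.533²/(2·9.81) = 11.97 m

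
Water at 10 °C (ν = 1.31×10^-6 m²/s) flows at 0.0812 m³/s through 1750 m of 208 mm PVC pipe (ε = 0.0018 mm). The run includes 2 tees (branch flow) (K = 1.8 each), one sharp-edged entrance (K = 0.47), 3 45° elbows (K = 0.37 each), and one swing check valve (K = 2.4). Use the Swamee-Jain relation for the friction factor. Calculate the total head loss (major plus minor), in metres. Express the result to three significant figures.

V = 4Q/(πD²) = 2.390 m/s; V²/2g = 0.2911 m
Re = 3.79×10^5, ε/D = 8.65×10^-6 → f = 0.01388 (Swamee-Jain)
Major: h_f = f(L/D)·V²/2g = 0.01388·8413·0.2911 = 33.99 m
Minor: ΣK = 7.58; h_m = ΣK·V²/2g = 2.206 m
Total H_L = 33.99 + 2.206 = 36.19 m

H_L ≈ 36.2 m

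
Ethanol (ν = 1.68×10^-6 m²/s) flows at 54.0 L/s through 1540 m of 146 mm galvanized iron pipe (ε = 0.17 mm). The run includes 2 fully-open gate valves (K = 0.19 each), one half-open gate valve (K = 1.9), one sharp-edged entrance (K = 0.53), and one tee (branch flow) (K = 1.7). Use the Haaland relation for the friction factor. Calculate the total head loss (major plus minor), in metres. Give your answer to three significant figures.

H_L ≈ 121 m

V = 4Q/(πD²) = 3.226 m/s; V²/2g = 0.5303 m
Re = 2.80×10^5, ε/D = 0.00116 → f = 0.02124 (Haaland)
Major: h_f = f(L/D)·V²/2g = 0.02124·10548·0.5303 = 118.8 m
Minor: ΣK = 4.51; h_m = ΣK·V²/2g = 2.392 m
Total H_L = 118.8 + 2.392 = 121.2 m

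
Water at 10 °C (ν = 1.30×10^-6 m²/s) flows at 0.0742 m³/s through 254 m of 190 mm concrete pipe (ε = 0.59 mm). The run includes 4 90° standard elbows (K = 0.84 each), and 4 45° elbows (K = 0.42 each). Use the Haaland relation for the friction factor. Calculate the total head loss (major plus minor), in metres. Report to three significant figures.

V = 4Q/(πD²) = 2.617 m/s; V²/2g = 0.3491 m
Re = 3.82×10^5, ε/D = 0.00311 → f = 0.02678 (Haaland)
Major: h_f = f(L/D)·V²/2g = 0.02678·1337·0.3491 = 12.50 m
Minor: ΣK = 5.04; h_m = ΣK·V²/2g = 1.759 m
Total H_L = 12.50 + 1.759 = 14.26 m

H_L ≈ 14.3 m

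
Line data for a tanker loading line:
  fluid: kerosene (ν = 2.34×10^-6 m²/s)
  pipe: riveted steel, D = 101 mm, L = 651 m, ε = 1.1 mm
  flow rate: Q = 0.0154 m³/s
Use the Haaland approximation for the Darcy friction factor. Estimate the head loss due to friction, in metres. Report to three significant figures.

V = 4Q/(πD²) = 4·0.0154/(π·0.101²) = 1.922 m/s
Re = VD/ν = 1.922·0.101/2.34×10^-6 = 8.30×10^4 → turbulent
ε/D = 1.1/101 = 0.0109
Haaland: f = 0.03974
h_f = f(L/D)V²/(2g) = 0.03974·(651/0.101)·1.922²/(2·9.81) = 48.23 m

h_f ≈ 48.2 m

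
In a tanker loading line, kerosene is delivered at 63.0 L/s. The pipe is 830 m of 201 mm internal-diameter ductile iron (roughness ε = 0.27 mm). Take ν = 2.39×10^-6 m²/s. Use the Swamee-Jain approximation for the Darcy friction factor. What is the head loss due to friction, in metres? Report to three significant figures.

h_f ≈ 18.8 m

V = 4Q/(πD²) = 4·0.0630/(π·0.201²) = 1.985 m/s
Re = VD/ν = 1.985·0.201/2.39×10^-6 = 1.67×10^5 → turbulent
ε/D = 0.27/201 = 0.00134
Swamee-Jain: f = 0.02267
h_f = f(L/D)V²/(2g) = 0.02267·(830/0.201)·1.985²/(2·9.81) = 18.81 m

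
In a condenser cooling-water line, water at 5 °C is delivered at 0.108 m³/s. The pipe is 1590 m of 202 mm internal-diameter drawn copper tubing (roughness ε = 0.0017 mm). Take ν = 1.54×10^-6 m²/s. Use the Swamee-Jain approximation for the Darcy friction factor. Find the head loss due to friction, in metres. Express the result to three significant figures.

h_f ≈ 61.6 m

V = 4Q/(πD²) = 4·0.108/(π·0.202²) = 3.370 m/s
Re = VD/ν = 3.370·0.202/1.54×10^-6 = 4.42×10^5 → turbulent
ε/D = 0.0017/202 = 8.42×10^-6
Swamee-Jain: f = 0.01351
h_f = f(L/D)V²/(2g) = 0.01351·(1590/0.202)·3.370²/(2·9.81) = 61.55 m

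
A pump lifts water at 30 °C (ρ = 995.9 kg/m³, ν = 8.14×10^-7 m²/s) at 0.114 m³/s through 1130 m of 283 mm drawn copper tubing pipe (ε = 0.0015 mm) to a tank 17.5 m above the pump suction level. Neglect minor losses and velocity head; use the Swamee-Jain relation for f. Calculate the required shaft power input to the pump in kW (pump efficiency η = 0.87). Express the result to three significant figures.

P_shaft ≈ 33.2 kW

V = 4Q/(πD²) = 1.812 m/s; Re = 6.30×10^5; ε/D = 5.30×10^-6; f = 0.01266
h_f = f(L/D)V²/2g = 8.466 m
Total head H = z + h_f = 17.5 + 8.466 = 25.97 m
P_hyd = ρgQH = 995.9·9.81·0.114·25.97 = 28.92 kW
P_shaft = P_hyd/η = 28.92/0.87 = 33.24 kW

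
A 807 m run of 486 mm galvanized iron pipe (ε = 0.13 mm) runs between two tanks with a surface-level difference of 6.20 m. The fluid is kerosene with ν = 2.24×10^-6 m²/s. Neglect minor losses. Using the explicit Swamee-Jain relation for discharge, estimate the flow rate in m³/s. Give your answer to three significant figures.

Q ≈ 0.396 m³/s

Swamee-Jain (Type II): Q = -0.965·√(gD⁵h_f/L)·ln[ε/(3.7D) + √(3.17ν²L/(gD³h_f))]
√(gD⁵h_f/L) = √(9.81·0.486⁵·6.20/807) = 0.04520
ε/(3.7D) = 7.23×10^-5; √(3.17ν²L/(gD³h_f)) = 4.29×10^-5
Q = -0.965·0.04520·ln(1.152×10^-4) = 0.3956 m³/s
Check: V = 2.13 m/s, Re = 4.63×10^5, f = 0.01620, h_f = 6.24 m ≈ 6.20 m ✓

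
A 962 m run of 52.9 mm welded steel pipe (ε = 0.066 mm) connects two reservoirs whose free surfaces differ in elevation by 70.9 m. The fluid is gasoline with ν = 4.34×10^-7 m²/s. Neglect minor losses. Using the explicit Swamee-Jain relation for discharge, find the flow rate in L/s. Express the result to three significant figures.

Swamee-Jain (Type II): Q = -0.965·√(gD⁵h_f/L)·ln[ε/(3.7D) + √(3.17ν²L/(gD³h_f))]
√(gD⁵h_f/L) = √(9.81·0.0529⁵·70.9/962) = 5.473×10^-4
ε/(3.7D) = 3.37×10^-4; √(3.17ν²L/(gD³h_f)) = 7.47×10^-5
Q = -0.965·5.473×10^-4·ln(4.119×10^-4) = 0.004117 m³/s
Check: V = 1.87 m/s, Re = 2.28×10^5, f = 0.02197, h_f = 71.4 m ≈ 70.9 m ✓

Q ≈ 4.12 L/s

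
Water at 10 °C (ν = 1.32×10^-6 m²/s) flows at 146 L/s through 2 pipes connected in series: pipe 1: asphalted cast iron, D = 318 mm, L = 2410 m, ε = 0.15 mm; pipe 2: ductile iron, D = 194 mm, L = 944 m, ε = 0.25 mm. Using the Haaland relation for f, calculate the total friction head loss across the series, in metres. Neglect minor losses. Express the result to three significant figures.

Pipe 1: V = 1.838 m/s, Re = 4.43×10^5, ε/D = 4.72×10^-4, f = 0.01750, h_1 = f(L/D)V²/2g = 22.84 m
Pipe 2: V = 4.939 m/s, Re = 7.26×10^5, ε/D = 0.00129, f = 0.02125, h_2 = f(L/D)V²/2g = 128.6 m
Series → Q common, losses add: H = Σh = 151.4 m

H ≈ 151 m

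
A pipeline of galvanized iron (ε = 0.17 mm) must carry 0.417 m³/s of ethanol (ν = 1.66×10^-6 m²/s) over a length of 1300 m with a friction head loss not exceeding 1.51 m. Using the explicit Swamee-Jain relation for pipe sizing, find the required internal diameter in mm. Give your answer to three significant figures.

Swamee-Jain (Type III): D = 0.66·[ε^1.25·(LQ²/(gh_f))^4.75 + ν·Q^9.4·(L/(gh_f))^5.2]^0.04
LQ²/(gh_f) = 15.26; L/(gh_f) = 87.76
Term 1 = ε^1.25·(…)^4.75 = 8.13; Term 2 = ν·Q^9.4·(…)^5.2 = 5.68
D = 0.66·(8.13 + 5.68)^0.04 = 0.7331 m = 733 mm
Check: V = 0.988 m/s, Re = 4.36×10^5, f = 0.01598, h_f = 1.41 m ≈ 1.51 m ✓

D ≈ 733 mm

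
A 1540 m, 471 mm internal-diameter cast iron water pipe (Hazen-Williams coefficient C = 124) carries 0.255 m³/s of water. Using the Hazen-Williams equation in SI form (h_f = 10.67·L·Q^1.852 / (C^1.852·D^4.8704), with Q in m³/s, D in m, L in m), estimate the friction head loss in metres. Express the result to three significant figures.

h_f = 10.67·1540·0.255^1.852 / (124^1.852·0.471^4.8704) = 6.794 m

h_f ≈ 6.79 m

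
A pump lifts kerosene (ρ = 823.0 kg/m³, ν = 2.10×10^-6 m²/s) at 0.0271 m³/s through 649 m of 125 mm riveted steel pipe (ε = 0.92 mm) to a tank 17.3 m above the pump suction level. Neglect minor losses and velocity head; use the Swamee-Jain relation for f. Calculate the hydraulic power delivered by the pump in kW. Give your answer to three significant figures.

P_hyd ≈ 13.7 kW

V = 4Q/(πD²) = 2.208 m/s; Re = 1.31×10^5; ε/D = 0.00736; f = 0.03503
h_f = f(L/D)V²/2g = 45.21 m
Total head H = z + h_f = 17.3 + 45.21 = 62.51 m
P_hyd = ρgQH = 823.0·9.81·0.0271·62.51 = 13.68 kW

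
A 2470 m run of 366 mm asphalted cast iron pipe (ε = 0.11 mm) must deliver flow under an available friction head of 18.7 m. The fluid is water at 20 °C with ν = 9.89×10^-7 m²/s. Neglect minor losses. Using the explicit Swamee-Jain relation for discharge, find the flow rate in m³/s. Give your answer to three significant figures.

Swamee-Jain (Type II): Q = -0.965·√(gD⁵h_f/L)·ln[ε/(3.7D) + √(3.17ν²L/(gD³h_f))]
√(gD⁵h_f/L) = √(9.81·0.366⁵·18.7/2470) = 0.02209
ε/(3.7D) = 8.12×10^-5; √(3.17ν²L/(gD³h_f)) = 2.92×10^-5
Q = -0.965·0.02209·ln(1.104×10^-4) = 0.1942 m³/s
Check: V = 1.85 m/s, Re = 6.83×10^5, f = 0.01606, h_f = 18.8 m ≈ 18.7 m ✓

Q ≈ 0.194 m³/s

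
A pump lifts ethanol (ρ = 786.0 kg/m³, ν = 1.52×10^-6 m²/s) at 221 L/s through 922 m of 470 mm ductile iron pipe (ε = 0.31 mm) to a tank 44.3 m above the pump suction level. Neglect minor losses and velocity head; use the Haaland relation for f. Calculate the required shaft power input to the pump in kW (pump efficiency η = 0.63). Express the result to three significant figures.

P_shaft ≈ 128 kW

V = 4Q/(πD²) = 1.274 m/s; Re = 3.94×10^5; ε/D = 6.60×10^-4; f = 0.01870
h_f = f(L/D)V²/2g = 3.033 m
Total head H = z + h_f = 44.3 + 3.033 = 47.33 m
P_hyd = ρgQH = 786.0·9.81·0.221·47.33 = 80.66 kW
P_shaft = P_hyd/η = 80.66/0.63 = 128.0 kW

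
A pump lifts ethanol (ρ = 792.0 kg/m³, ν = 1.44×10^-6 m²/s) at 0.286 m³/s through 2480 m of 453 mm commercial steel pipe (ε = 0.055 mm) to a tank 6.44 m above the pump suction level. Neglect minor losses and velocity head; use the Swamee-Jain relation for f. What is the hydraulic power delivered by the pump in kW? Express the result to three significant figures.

V = 4Q/(πD²) = 1.775 m/s; Re = 5.58×10^5; ε/D = 1.21×10^-4; f = 0.01454
h_f = f(L/D)V²/2g = 12.78 m
Total head H = z + h_f = 6.44 + 12.78 = 19.22 m
P_hyd = ρgQH = 792.0·9.81·0.286·19.22 = 42.70 kW

P_hyd ≈ 42.7 kW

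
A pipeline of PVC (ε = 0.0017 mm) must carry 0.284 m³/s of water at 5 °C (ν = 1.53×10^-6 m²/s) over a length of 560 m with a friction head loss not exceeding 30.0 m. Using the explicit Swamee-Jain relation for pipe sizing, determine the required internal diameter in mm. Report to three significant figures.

Swamee-Jain (Type III): D = 0.66·[ε^1.25·(LQ²/(gh_f))^4.75 + ν·Q^9.4·(L/(gh_f))^5.2]^0.04
LQ²/(gh_f) = 0.1535; L/(gh_f) = 1.903
Term 1 = ε^1.25·(…)^4.75 = 8.35×10^-12; Term 2 = ν·Q^9.4·(…)^5.2 = 3.15×10^-10
D = 0.66·(8.35×10^-12 + 3.15×10^-10)^0.04 = 0.2754 m = 275 mm
Check: V = 4.77 m/s, Re = 8.58×10^5, f = 0.01205, h_f = 28.4 m ≈ 30.0 m ✓

D ≈ 275 mm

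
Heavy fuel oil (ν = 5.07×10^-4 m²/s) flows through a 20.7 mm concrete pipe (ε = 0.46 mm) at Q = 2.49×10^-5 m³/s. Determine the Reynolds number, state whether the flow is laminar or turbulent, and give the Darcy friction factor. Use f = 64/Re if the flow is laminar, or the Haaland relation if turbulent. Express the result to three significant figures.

V = 4Q/(πD²) = 0.07399 m/s
Re = VD/ν = 0.07399·0.0207/5.07×10^-4 = 3.02
Re < 2300 → laminar → f = 64/Re = 21.19

Re ≈ 3.02; laminar; f = 64/Re ≈ 21.2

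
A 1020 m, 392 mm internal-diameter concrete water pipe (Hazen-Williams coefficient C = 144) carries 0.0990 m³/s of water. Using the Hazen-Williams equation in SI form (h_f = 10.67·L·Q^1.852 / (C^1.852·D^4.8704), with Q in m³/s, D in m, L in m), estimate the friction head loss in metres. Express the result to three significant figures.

h_f = 10.67·1020·0.0990^1.852 / (144^1.852·0.392^4.8704) = 1.446 m

h_f ≈ 1.45 m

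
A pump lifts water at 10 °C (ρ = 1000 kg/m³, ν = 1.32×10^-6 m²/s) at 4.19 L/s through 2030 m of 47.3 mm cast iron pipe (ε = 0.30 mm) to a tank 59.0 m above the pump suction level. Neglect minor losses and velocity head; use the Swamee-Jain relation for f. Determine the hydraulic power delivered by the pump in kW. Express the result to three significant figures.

V = 4Q/(πD²) = 2.385 m/s; Re = 8.54×10^4; ε/D = 0.00634; f = 0.03389
h_f = f(L/D)V²/2g = 421.5 m
Total head H = z + h_f = 59.0 + 421.5 = 480.5 m
P_hyd = ρgQH = 1000·9.81·0.00419·480.5 = 19.75 kW

P_hyd ≈ 19.8 kW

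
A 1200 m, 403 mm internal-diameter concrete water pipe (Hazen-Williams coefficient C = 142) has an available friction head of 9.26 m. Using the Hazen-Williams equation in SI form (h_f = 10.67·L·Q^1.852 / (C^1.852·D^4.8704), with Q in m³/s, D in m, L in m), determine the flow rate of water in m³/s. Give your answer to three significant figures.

Q ≈ 0.262 m³/s

Rearranging: Q = [h_f·C^1.852·D^4.8704 / (10.67·L)]^(1/1.852)
Q = [9.26·142^1.852·0.403^4.8704 / (10.67·1200)]^0.540 = 0.2621 m³/s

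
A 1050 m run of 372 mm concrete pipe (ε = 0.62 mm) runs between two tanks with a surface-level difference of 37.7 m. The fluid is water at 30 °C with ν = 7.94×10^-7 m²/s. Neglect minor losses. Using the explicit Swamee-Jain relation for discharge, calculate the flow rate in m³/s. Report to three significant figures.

Swamee-Jain (Type II): Q = -0.965·√(gD⁵h_f/L)·ln[ε/(3.7D) + √(3.17ν²L/(gD³h_f))]
√(gD⁵h_f/L) = √(9.81·0.372⁵·37.7/1050) = 0.05009
ε/(3.7D) = 4.50×10^-4; √(3.17ν²L/(gD³h_f)) = 1.05×10^-5
Q = -0.965·0.05009·ln(4.609×10^-4) = 0.3713 m³/s
Check: V = 3.42 m/s, Re = 1.60×10^6, f = 0.02252, h_f = 37.8 m ≈ 37.7 m ✓

Q ≈ 0.371 m³/s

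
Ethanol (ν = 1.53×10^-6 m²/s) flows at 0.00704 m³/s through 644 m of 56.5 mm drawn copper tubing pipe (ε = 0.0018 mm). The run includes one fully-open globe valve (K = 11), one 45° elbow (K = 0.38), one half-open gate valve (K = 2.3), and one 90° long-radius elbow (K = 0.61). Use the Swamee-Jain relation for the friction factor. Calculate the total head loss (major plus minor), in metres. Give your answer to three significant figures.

H_L ≈ 87.9 m

V = 4Q/(πD²) = 2.808 m/s; V²/2g = 0.4019 m
Re = 1.04×10^5, ε/D = 3.19×10^-5 → f = 0.01793 (Swamee-Jain)
Major: h_f = f(L/D)·V²/2g = 0.01793·11398·0.4019 = 82.11 m
Minor: ΣK = 14.3; h_m = ΣK·V²/2g = 5.743 m
Total H_L = 82.11 + 5.743 = 87.85 m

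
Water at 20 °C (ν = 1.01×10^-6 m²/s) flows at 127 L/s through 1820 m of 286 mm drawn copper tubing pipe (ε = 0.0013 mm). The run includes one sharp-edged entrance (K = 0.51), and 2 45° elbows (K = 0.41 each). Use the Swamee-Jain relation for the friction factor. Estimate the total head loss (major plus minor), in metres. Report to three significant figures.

V = 4Q/(πD²) = 1.977 m/s; V²/2g = 0.1992 m
Re = 5.60×10^5, ε/D = 4.55×10^-6 → f = 0.01291 (Swamee-Jain)
Major: h_f = f(L/D)·V²/2g = 0.01291·6364·0.1992 = 16.36 m
Minor: ΣK = 1.33; h_m = ΣK·V²/2g = 0.2649 m
Total H_L = 16.36 + 0.2649 = 16.63 m

H_L ≈ 16.6 m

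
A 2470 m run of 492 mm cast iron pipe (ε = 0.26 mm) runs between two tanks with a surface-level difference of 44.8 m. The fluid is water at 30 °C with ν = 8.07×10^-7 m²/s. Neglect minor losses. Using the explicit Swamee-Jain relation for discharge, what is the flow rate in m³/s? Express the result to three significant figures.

Q ≈ 0.607 m³/s

Swamee-Jain (Type II): Q = -0.965·√(gD⁵h_f/L)·ln[ε/(3.7D) + √(3.17ν²L/(gD³h_f))]
√(gD⁵h_f/L) = √(9.81·0.492⁵·44.8/2470) = 0.07162
ε/(3.7D) = 1.43×10^-4; √(3.17ν²L/(gD³h_f)) = 9.87×10^-6
Q = -0.965·0.07162·ln(1.527×10^-4) = 0.6073 m³/s
Check: V = 3.19 m/s, Re = 1.95×10^6, f = 0.01723, h_f = 45.0 m ≈ 44.8 m ✓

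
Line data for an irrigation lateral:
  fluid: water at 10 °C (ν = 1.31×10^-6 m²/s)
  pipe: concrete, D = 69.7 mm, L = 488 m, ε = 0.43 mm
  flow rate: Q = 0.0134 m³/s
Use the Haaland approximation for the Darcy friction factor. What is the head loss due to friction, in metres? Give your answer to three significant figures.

h_f ≈ 145 m

V = 4Q/(πD²) = 4·0.0134/(π·0.0697²) = 3.512 m/s
Re = VD/ν = 3.512·0.0697/1.31×10^-6 = 1.87×10^5 → turbulent
ε/D = 0.43/69.7 = 0.00617
Haaland: f = 0.03286
h_f = f(L/D)V²/(2g) = 0.03286·(488/0.0697)·3.512²/(2·9.81) = 144.6 m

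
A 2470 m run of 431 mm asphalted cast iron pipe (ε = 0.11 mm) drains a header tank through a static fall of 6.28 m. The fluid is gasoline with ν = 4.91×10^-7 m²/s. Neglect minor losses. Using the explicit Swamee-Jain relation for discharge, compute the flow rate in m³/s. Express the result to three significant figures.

Swamee-Jain (Type II): Q = -0.965·√(gD⁵h_f/L)·ln[ε/(3.7D) + √(3.17ν²L/(gD³h_f))]
√(gD⁵h_f/L) = √(9.81·0.431⁵·6.28/2470) = 0.01926
ε/(3.7D) = 6.90×10^-5; √(3.17ν²L/(gD³h_f)) = 1.96×10^-5
Q = -0.965·0.01926·ln(8.854×10^-5) = 0.1734 m³/s
Check: V = 1.19 m/s, Re = 1.04×10^6, f = 0.01531, h_f = 6.32 m ≈ 6.28 m ✓

Q ≈ 0.173 m³/s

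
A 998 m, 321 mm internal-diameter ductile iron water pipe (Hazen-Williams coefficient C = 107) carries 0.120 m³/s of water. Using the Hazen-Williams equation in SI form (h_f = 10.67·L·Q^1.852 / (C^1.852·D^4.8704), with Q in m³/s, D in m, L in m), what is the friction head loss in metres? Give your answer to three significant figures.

h_f ≈ 9.27 m

h_f = 10.67·998·0.120^1.852 / (107^1.852·0.321^4.8704) = 9.269 m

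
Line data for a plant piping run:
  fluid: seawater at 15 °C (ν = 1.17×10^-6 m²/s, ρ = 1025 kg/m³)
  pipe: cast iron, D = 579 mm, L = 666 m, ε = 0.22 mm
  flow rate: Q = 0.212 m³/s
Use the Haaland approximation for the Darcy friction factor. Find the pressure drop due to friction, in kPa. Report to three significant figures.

V = 4Q/(πD²) = 4·0.212/(π·0.579²) = 0.8052 m/s
Re = VD/ν = 0.8052·0.579/1.17×10^-6 = 3.98×10^5 → turbulent
ε/D = 0.22/579 = 3.80×10^-4
Haaland: f = 0.01699
h_f = f(L/D)V²/(2g) = 0.01699·(666/0.579)·0.8052²/(2·9.81) = 0.6458 m
Δp = ρg·h_f = 1025·9.81·0.6458 = 6.494 kPa

Δp ≈ 6.49 kPa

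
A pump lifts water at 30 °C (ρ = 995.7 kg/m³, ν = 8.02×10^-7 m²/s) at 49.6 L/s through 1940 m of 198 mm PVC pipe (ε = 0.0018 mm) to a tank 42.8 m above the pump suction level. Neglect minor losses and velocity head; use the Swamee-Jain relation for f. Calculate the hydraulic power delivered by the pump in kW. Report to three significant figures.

P_hyd ≈ 29.4 kW

V = 4Q/(πD²) = 1.611 m/s; Re = 3.98×10^5; ε/D = 9.09×10^-6; f = 0.01377
h_f = f(L/D)V²/2g = 17.85 m
Total head H = z + h_f = 42.8 + 17.85 = 60.65 m
P_hyd = ρgQH = 995.7·9.81·0.0496·60.65 = 29.38 kW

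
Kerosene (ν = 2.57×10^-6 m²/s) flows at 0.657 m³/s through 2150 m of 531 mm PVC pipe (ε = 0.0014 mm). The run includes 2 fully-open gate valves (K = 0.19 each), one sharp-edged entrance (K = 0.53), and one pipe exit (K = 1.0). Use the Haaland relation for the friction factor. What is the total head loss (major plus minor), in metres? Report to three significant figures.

V = 4Q/(πD²) = 2.967 m/s; V²/2g = 0.4486 m
Re = 6.13×10^5, ε/D = 2.64×10^-6 → f = 0.01263 (Haaland)
Major: h_f = f(L/D)·V²/2g = 0.01263·4049·0.4486 = 22.95 m
Minor: ΣK = 1.91; h_m = ΣK·V²/2g = 0.8569 m
Total H_L = 22.95 + 0.8569 = 23.80 m

H_L ≈ 23.8 m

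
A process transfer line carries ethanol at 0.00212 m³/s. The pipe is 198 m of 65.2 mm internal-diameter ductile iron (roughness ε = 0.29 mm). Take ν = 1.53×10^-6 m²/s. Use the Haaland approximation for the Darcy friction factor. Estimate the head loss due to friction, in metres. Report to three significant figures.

h_f ≈ 2.03 m

V = 4Q/(πD²) = 4·0.00212/(π·0.0652²) = 0.6350 m/s
Re = VD/ν = 0.6350·0.0652/1.53×10^-6 = 2.71×10^4 → turbulent
ε/D = 0.29/65.2 = 0.00445
Haaland: f = 0.03250
h_f = f(L/D)V²/(2g) = 0.03250·(198/0.0652)·0.6350²/(2·9.81) = 2.028 m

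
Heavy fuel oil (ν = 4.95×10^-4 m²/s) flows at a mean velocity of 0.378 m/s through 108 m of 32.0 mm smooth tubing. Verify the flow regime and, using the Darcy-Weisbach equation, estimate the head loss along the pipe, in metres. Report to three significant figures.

Re = VD/ν = 0.378·0.03200/4.95×10^-4 = 24.4 → laminar (Re < 2300)
f = 64/Re = 2.619
h_f = f(L/D)V²/(2g) = 2.619·(108/0.03200)·0.378²/(2·9.81) = 64.37 m

h_f ≈ 64.4 m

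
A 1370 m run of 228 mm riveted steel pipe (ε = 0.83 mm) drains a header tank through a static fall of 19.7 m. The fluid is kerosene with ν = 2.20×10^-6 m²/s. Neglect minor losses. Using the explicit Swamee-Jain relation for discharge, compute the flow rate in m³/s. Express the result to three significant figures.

Q ≈ 0.0615 m³/s

Swamee-Jain (Type II): Q = -0.965·√(gD⁵h_f/L)·ln[ε/(3.7D) + √(3.17ν²L/(gD³h_f))]
√(gD⁵h_f/L) = √(9.81·0.228⁵·19.7/1370) = 0.009323
ε/(3.7D) = 9.84×10^-4; √(3.17ν²L/(gD³h_f)) = 9.58×10^-5
Q = -0.965·0.009323·ln(0.001080) = 0.06146 m³/s
Check: V = 1.51 m/s, Re = 1.56×10^5, f = 0.02860, h_f = 19.8 m ≈ 19.7 m ✓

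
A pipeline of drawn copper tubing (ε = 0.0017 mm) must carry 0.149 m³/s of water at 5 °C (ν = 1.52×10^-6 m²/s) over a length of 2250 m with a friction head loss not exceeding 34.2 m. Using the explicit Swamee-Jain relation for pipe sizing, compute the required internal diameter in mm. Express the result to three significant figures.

D ≈ 281 mm

Swamee-Jain (Type III): D = 0.66·[ε^1.25·(LQ²/(gh_f))^4.75 + ν·Q^9.4·(L/(gh_f))^5.2]^0.04
LQ²/(gh_f) = 0.1489; L/(gh_f) = 6.706
Term 1 = ε^1.25·(…)^4.75 = 7.23×10^-12; Term 2 = ν·Q^9.4·(…)^5.2 = 5.10×10^-10
D = 0.66·(7.23×10^-12 + 5.10×10^-10)^0.04 = 0.2806 m = 281 mm
Check: V = 2.41 m/s, Re = 4.45×10^5, f = 0.01346, h_f = 31.9 m ≈ 34.2 m ✓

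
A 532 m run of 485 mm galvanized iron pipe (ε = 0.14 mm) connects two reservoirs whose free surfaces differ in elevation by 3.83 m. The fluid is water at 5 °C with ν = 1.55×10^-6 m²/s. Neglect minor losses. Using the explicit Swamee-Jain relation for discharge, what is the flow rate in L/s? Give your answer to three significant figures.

Q ≈ 383 L/s

Swamee-Jain (Type II): Q = -0.965·√(gD⁵h_f/L)·ln[ε/(3.7D) + √(3.17ν²L/(gD³h_f))]
√(gD⁵h_f/L) = √(9.81·0.485⁵·3.83/532) = 0.04353
ε/(3.7D) = 7.80×10^-5; √(3.17ν²L/(gD³h_f)) = 3.07×10^-5
Q = -0.965·0.04353·ln(1.088×10^-4) = 0.3834 m³/s
Check: V = 2.08 m/s, Re = 6.49×10^5, f = 0.01601, h_f = 3.85 m ≈ 3.83 m ✓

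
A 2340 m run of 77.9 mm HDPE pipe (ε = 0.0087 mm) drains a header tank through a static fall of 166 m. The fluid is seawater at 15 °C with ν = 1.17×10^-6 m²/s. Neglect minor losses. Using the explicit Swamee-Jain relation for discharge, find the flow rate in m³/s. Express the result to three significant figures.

Q ≈ 0.0121 m³/s

Swamee-Jain (Type II): Q = -0.965·√(gD⁵h_f/L)·ln[ε/(3.7D) + √(3.17ν²L/(gD³h_f))]
√(gD⁵h_f/L) = √(9.81·0.0779⁵·166/2340) = 0.001413
ε/(3.7D) = 3.02×10^-5; √(3.17ν²L/(gD³h_f)) = 1.15×10^-4
Q = -0.965·0.001413·ln(1.450×10^-4) = 0.01205 m³/s
Check: V = 2.53 m/s, Re = 1.68×10^5, f = 0.01693, h_f = 166 m ≈ 166 m ✓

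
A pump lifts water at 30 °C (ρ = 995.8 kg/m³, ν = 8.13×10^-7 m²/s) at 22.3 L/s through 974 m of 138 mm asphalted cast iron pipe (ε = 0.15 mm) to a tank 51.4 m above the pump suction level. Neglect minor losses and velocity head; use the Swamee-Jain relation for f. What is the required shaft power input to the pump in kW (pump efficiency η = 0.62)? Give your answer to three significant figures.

V = 4Q/(πD²) = 1.491 m/s; Re = 2.53×10^5; ε/D = 0.00109; f = 0.02126
h_f = f(L/D)V²/2g = 17.00 m
Total head H = z + h_f = 51.4 + 17.00 = 68.40 m
P_hyd = ρgQH = 995.8·9.81·0.0223·68.40 = 14.90 kW
P_shaft = P_hyd/η = 14.90/0.62 = 24.03 kW

P_shaft ≈ 24.0 kW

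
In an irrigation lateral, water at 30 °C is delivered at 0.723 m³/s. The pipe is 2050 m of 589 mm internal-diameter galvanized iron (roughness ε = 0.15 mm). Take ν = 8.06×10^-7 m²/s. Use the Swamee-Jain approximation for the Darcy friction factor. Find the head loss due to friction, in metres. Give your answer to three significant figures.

V = 4Q/(πD²) = 4·0.723/(π·0.589²) = 2.653 m/s
Re = VD/ν = 2.653·0.589/8.06×10^-7 = 1.94×10^6 → turbulent
ε/D = 0.15/589 = 2.55×10^-4
Swamee-Jain: f = 0.01495
h_f = f(L/D)V²/(2g) = 0.01495·(2050/0.589)·2.653²/(2·9.81) = 18.67 m

h_f ≈ 18.7 m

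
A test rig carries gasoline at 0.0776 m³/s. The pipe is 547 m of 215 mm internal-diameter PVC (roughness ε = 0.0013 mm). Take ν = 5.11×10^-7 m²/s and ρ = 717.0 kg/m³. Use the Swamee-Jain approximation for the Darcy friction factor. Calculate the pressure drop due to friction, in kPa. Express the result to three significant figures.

V = 4Q/(πD²) = 4·0.0776/(π·0.215²) = 2.137 m/s
Re = VD/ν = 2.137·0.215/5.11×10^-7 = 8.99×10^5 → turbulent
ε/D = 0.0013/215 = 6.05×10^-6
Swamee-Jain: f = 0.01196
h_f = f(L/D)V²/(2g) = 0.01196·(547/0.215)·2.137²/(2·9.81) = 7.085 m
Δp = ρg·h_f = 717.0·9.81·7.085 = 49.83 kPa

Δp ≈ 49.8 kPa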